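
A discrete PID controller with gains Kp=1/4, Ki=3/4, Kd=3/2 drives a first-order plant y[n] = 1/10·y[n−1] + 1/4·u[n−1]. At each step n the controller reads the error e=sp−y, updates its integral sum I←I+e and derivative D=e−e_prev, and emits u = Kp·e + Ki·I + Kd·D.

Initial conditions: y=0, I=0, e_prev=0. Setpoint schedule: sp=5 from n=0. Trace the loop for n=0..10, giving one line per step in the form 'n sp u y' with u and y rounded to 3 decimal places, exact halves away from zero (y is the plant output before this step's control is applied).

(exact arithmetic carried between steps; '≈' marks a value shown rounded to 6 d.p. or computed from one; I and e_prev carry over from the previous line; the table rounds u and y to 3 d.p., halves away from zero)
n=0: y=0, sp=5, e=sp−y=5; I=5, D=e−e_prev=5; u=1/4·5+3/4·5+3/2·5=12.5; next y=1/10·0+1/4·12.5=3.125
n=1: y=3.125, sp=5, e=sp−y=1.875; I=6.875, D=e−e_prev=-3.125; u=1/4·1.875+3/4·6.875+3/2·(-3.125)=0.9375; next y=1/10·3.125+1/4·0.9375=0.546875
n=2: y=0.546875, sp=5, e=sp−y=4.453125; I=11.328125, D=e−e_prev=2.578125; u=1/4·4.453125+3/4·11.328125+3/2·2.578125≈13.476563; next y=1/10·0.546875+1/4·13.476563≈3.423828
n=3: y≈3.423828, sp=5, e=sp−y≈1.576172; I≈12.904297, D=e−e_prev≈-2.876953; u=1/4·1.576172+3/4·12.904297+3/2·(-2.876953)≈5.756836; next y=1/10·3.423828+1/4·5.756836≈1.781592
n=4: y≈1.781592, sp=5, e=sp−y≈3.218408; I≈16.122705, D=e−e_prev≈1.642236; u=1/4·3.218408+3/4·16.122705+3/2·1.642236≈15.359985; next y=1/10·1.781592+1/4·15.359985≈4.018156
n=5: y≈4.018156, sp=5, e=sp−y≈0.981844; I≈17.104550, D=e−e_prev≈-2.236564; u=1/4·0.981844+3/4·17.104550+3/2·(-2.236564)≈9.719028; next y=1/10·4.018156+1/4·9.719028≈2.831572
n=6: y≈2.831572, sp=5, e=sp−y≈2.168428; I≈19.272977, D=e−e_prev≈1.186583; u=1/4·2.168428+3/4·19.272977+3/2·1.186583≈16.776714; next y=1/10·2.831572+1/4·16.776714≈4.477336
n=7: y≈4.477336, sp=5, e=sp−y≈0.522664; I≈19.795641, D=e−e_prev≈-1.645763; u=1/4·0.522664+3/4·19.795641+3/2·(-1.645763)≈12.508752; next y=1/10·4.477336+1/4·12.508752≈3.574922
n=8: y≈3.574922, sp=5, e=sp−y≈1.425078; I≈21.220720, D=e−e_prev≈0.902414; u=1/4·1.425078+3/4·21.220720+3/2·0.902414≈17.625431; next y=1/10·3.574922+1/4·17.625431≈4.763850
n=9: y≈4.763850, sp=5, e=sp−y≈0.236150; I≈21.456870, D=e−e_prev≈-1.188928; u=1/4·0.236150+3/4·21.456870+3/2·(-1.188928)≈14.368298; next y=1/10·4.763850+1/4·14.368298≈4.068459
n=10: y≈4.068459, sp=5, e=sp−y≈0.931541; I≈22.388410, D=e−e_prev≈0.695390; u=1/4·0.931541+3/4·22.388410+3/2·0.695390≈18.067279; next y=1/10·4.068459+1/4·18.067279≈4.923666

0 5 12.500 0.000
1 5 0.938 3.125
2 5 13.477 0.547
3 5 5.757 3.424
4 5 15.360 1.782
5 5 9.719 4.018
6 5 16.777 2.832
7 5 12.509 4.477
8 5 17.625 3.575
9 5 14.368 4.764
10 5 18.067 4.068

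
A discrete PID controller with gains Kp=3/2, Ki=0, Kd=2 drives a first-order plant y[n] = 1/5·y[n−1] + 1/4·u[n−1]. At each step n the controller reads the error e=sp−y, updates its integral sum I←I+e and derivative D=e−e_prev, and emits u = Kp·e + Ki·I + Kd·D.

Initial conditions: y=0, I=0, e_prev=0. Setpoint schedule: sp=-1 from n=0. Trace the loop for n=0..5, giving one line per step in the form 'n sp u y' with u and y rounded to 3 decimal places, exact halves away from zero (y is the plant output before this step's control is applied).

(exact arithmetic carried between steps; '≈' marks a value shown rounded to 6 d.p. or computed from one; I and e_prev carry over from the previous line; the table rounds u and y to 3 d.p., halves away from zero)
n=0: y=0, sp=-1, e=sp−y=-1; I=-1, D=e−e_prev=-1; u=3/2·(-1)+0·(-1)+2·(-1)=-3.5; next y=1/5·0+1/4·(-3.5)=-0.875
n=1: y=-0.875, sp=-1, e=sp−y=-0.125; I=-1.125, D=e−e_prev=0.875; u=3/2·(-0.125)+0·(-1.125)+2·0.875=1.5625; next y=1/5·(-0.875)+1/4·1.5625=0.215625
n=2: y=0.215625, sp=-1, e=sp−y=-1.215625; I=-2.340625, D=e−e_prev=-1.090625; u=3/2·(-1.215625)+0·(-2.340625)+2·(-1.090625)≈-4.004688; next y=1/5·0.215625+1/4·(-4.004688)≈-0.958047
n=3: y≈-0.958047, sp=-1, e=sp−y≈-0.041953; I≈-2.382578, D=e−e_prev≈1.173672; u=3/2·(-0.041953)+0·(-2.382578)+2·1.173672≈2.284414; next y=1/5·(-0.958047)+1/4·2.284414≈0.379494
n=4: y≈0.379494, sp=-1, e=sp−y≈-1.379494; I≈-3.762072, D=e−e_prev≈-1.337541; u=3/2·(-1.379494)+0·(-3.762072)+2·(-1.337541)≈-4.744323; next y=1/5·0.379494+1/4·(-4.744323)≈-1.110182
n=5: y≈-1.110182, sp=-1, e=sp−y≈0.110182; I≈-3.651890, D=e−e_prev≈1.489676; u=3/2·0.110182+0·(-3.651890)+2·1.489676≈3.144625; next y=1/5·(-1.110182)+1/4·3.144625≈0.564120

0 -1 -3.500 0.000
1 -1 1.563 -0.875
2 -1 -4.005 0.216
3 -1 2.284 -0.958
4 -1 -4.744 0.379
5 -1 3.145 -1.110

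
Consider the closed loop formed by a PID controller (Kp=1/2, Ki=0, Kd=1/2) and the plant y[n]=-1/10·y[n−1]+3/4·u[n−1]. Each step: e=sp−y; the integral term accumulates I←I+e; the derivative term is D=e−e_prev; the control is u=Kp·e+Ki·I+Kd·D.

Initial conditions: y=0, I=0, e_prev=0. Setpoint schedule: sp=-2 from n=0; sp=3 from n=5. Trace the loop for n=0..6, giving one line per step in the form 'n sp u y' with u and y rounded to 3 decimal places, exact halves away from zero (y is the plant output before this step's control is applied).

(exact arithmetic carried between steps; '≈' marks a value shown rounded to 6 d.p. or computed from one; I and e_prev carry over from the previous line; the table rounds u and y to 3 d.p., halves away from zero)
n=0: y=0, sp=-2, e=sp−y=-2; I=-2, D=e−e_prev=-2; u=1/2·(-2)+0·(-2)+1/2·(-2)=-2; next y=-1/10·0+3/4·(-2)=-1.5
n=1: y=-1.5, sp=-2, e=sp−y=-0.5; I=-2.5, D=e−e_prev=1.5; u=1/2·(-0.5)+0·(-2.5)+1/2·1.5=0.5; next y=-1/10·(-1.5)+3/4·0.5=0.525
n=2: y=0.525, sp=-2, e=sp−y=-2.525; I=-5.025, D=e−e_prev=-2.025; u=1/2·(-2.525)+0·(-5.025)+1/2·(-2.025)=-2.275; next y=-1/10·0.525+3/4·(-2.275)=-1.75875
n=3: y=-1.75875, sp=-2, e=sp−y=-0.24125; I=-5.26625, D=e−e_prev=2.28375; u=1/2·(-0.24125)+0·(-5.26625)+1/2·2.28375=1.02125; next y=-1/10·(-1.75875)+3/4·1.02125≈0.941813
n=4: y≈0.941813, sp=-2, e=sp−y≈-2.941813; I≈-8.208063, D=e−e_prev≈-2.700563; u=1/2·(-2.941813)+0·(-8.208063)+1/2·(-2.700563)≈-2.821188; next y=-1/10·0.941813+3/4·(-2.821188)≈-2.210072
n=5: y≈-2.210072, sp=3, e=sp−y≈5.210072; I≈-2.997991, D=e−e_prev≈8.151884; u=1/2·5.210072+0·(-2.997991)+1/2·8.151884≈6.680978; next y=-1/10·(-2.210072)+3/4·6.680978≈5.231741
n=6: y≈5.231741, sp=3, e=sp−y≈-2.231741; I≈-5.229731, D=e−e_prev≈-7.441813; u=1/2·(-2.231741)+0·(-5.229731)+1/2·(-7.441813)≈-4.836777; next y=-1/10·5.231741+3/4·(-4.836777)≈-4.150757

0 -2 -2.000 0.000
1 -2 0.500 -1.500
2 -2 -2.275 0.525
3 -2 1.021 -1.759
4 -2 -2.821 0.942
5 3 6.681 -2.210
6 3 -4.837 5.232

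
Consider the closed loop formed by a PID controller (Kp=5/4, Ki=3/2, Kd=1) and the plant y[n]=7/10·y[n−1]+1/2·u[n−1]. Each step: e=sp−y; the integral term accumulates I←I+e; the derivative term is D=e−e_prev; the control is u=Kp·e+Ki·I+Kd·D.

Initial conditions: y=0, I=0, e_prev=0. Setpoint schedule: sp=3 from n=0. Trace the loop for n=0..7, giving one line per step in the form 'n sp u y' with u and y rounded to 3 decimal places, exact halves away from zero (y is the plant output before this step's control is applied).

(exact arithmetic carried between steps; '≈' marks a value shown rounded to 6 d.p. or computed from one; I and e_prev carry over from the previous line; the table rounds u and y to 3 d.p., halves away from zero)
n=0: y=0, sp=3, e=sp−y=3; I=3, D=e−e_prev=3; u=5/4·3+3/2·3+1·3=11.25; next y=7/10·0+1/2·11.25=5.625
n=1: y=5.625, sp=3, e=sp−y=-2.625; I=0.375, D=e−e_prev=-5.625; u=5/4·(-2.625)+3/2·0.375+1·(-5.625)=-8.34375; next y=7/10·5.625+1/2·(-8.34375)=-0.234375
n=2: y=-0.234375, sp=3, e=sp−y=3.234375; I=3.609375, D=e−e_prev=5.859375; u=5/4·3.234375+3/2·3.609375+1·5.859375≈15.316406; next y=7/10·(-0.234375)+1/2·15.316406≈7.494141
n=3: y≈7.494141, sp=3, e=sp−y≈-4.494141; I≈-0.884766, D=e−e_prev≈-7.728516; u=5/4·(-4.494141)+3/2·(-0.884766)+1·(-7.728516)≈-14.673340; next y=7/10·7.494141+1/2·(-14.673340)≈-2.090771
n=4: y≈-2.090771, sp=3, e=sp−y≈5.090771; I≈4.206006, D=e−e_prev≈9.584912; u=5/4·5.090771+3/2·4.206006+1·9.584912≈22.257385; next y=7/10·(-2.090771)+1/2·22.257385≈9.665153
n=5: y≈9.665153, sp=3, e=sp−y≈-6.665153; I≈-2.459147, D=e−e_prev≈-11.755924; u=5/4·(-6.665153)+3/2·(-2.459147)+1·(-11.755924)≈-23.776085; next y=7/10·9.665153+1/2·(-23.776085)≈-5.122436
n=6: y≈-5.122436, sp=3, e=sp−y≈8.122436; I≈5.663289, D=e−e_prev≈14.787588; u=5/4·8.122436+3/2·5.663289+1·14.787588≈33.435566; next y=7/10·(-5.122436)+1/2·33.435566≈13.132078
n=7: y≈13.132078, sp=3, e=sp−y≈-10.132078; I≈-4.468789, D=e−e_prev≈-18.254514; u=5/4·(-10.132078)+3/2·(-4.468789)+1·(-18.254514)≈-37.622795; next y=7/10·13.132078+1/2·(-37.622795)≈-9.618943

0 3 11.250 0.000
1 3 -8.344 5.625
2 3 15.316 -0.234
3 3 -14.673 7.494
4 3 22.257 -2.091
5 3 -23.776 9.665
6 3 33.436 -5.122
7 3 -37.623 13.132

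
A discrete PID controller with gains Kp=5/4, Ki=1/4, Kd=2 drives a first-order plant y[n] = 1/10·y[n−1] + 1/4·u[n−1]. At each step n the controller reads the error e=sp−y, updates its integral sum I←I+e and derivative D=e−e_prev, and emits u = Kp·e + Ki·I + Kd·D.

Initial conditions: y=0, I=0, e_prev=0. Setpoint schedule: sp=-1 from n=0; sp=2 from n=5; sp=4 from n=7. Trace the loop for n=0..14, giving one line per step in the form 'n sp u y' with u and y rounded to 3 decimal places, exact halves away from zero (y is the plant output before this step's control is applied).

(exact arithmetic carried between steps; '≈' marks a value shown rounded to 6 d.p. or computed from one; I and e_prev carry over from the previous line; the table rounds u and y to 3 d.p., halves away from zero)
n=0: y=0, sp=-1, e=sp−y=-1; I=-1, D=e−e_prev=-1; u=5/4·(-1)+1/4·(-1)+2·(-1)=-3.5; next y=1/10·0+1/4·(-3.5)=-0.875
n=1: y=-0.875, sp=-1, e=sp−y=-0.125; I=-1.125, D=e−e_prev=0.875; u=5/4·(-0.125)+1/4·(-1.125)+2·0.875=1.3125; next y=1/10·(-0.875)+1/4·1.3125=0.240625
n=2: y=0.240625, sp=-1, e=sp−y=-1.240625; I=-2.365625, D=e−e_prev=-1.115625; u=5/4·(-1.240625)+1/4·(-2.365625)+2·(-1.115625)≈-4.373438; next y=1/10·0.240625+1/4·(-4.373438)≈-1.069297
n=3: y≈-1.069297, sp=-1, e=sp−y≈0.069297; I≈-2.296328, D=e−e_prev≈1.309922; u=5/4·0.069297+1/4·(-2.296328)+2·1.309922≈2.132383; next y=1/10·(-1.069297)+1/4·2.132383≈0.426166
n=4: y≈0.426166, sp=-1, e=sp−y≈-1.426166; I≈-3.722494, D=e−e_prev≈-1.495463; u=5/4·(-1.426166)+1/4·(-3.722494)+2·(-1.495463)≈-5.704257; next y=1/10·0.426166+1/4·(-5.704257)≈-1.383448
n=5: y≈-1.383448, sp=2, e=sp−y≈3.383448; I≈-0.339047, D=e−e_prev≈4.809614; u=5/4·3.383448+1/4·(-0.339047)+2·4.809614≈13.763775; next y=1/10·(-1.383448)+1/4·13.763775≈3.302599
n=6: y≈3.302599, sp=2, e=sp−y≈-1.302599; I≈-1.641646, D=e−e_prev≈-4.686047; u=5/4·(-1.302599)+1/4·(-1.641646)+2·(-4.686047)≈-11.410753; next y=1/10·3.302599+1/4·(-11.410753)≈-2.522428
n=7: y≈-2.522428, sp=4, e=sp−y≈6.522428; I≈4.880783, D=e−e_prev≈7.825027; u=5/4·6.522428+1/4·4.880783+2·7.825027≈25.023286; next y=1/10·(-2.522428)+1/4·25.023286≈6.003579
n=8: y≈6.003579, sp=4, e=sp−y≈-2.003579; I≈2.877204, D=e−e_prev≈-8.526007; u=5/4·(-2.003579)+1/4·2.877204+2·(-8.526007)≈-18.837187; next y=1/10·6.003579+1/4·(-18.837187)≈-4.108939
n=9: y≈-4.108939, sp=4, e=sp−y≈8.108939; I≈10.986143, D=e−e_prev≈10.112518; u=5/4·8.108939+1/4·10.986143+2·10.112518≈33.107744; next y=1/10·(-4.108939)+1/4·33.107744≈7.866042
n=10: y≈7.866042, sp=4, e=sp−y≈-3.866042; I≈7.120101, D=e−e_prev≈-11.974981; u=5/4·(-3.866042)+1/4·7.120101+2·(-11.974981)≈-27.002490; next y=1/10·7.866042+1/4·(-27.002490)≈-5.964018
n=11: y≈-5.964018, sp=4, e=sp−y≈9.964018; I≈17.084119, D=e−e_prev≈13.830060; u=5/4·9.964018+1/4·17.084119+2·13.830060≈44.386173; next y=1/10·(-5.964018)+1/4·44.386173≈10.500141
n=12: y≈10.500141, sp=4, e=sp−y≈-6.500141; I≈10.583977, D=e−e_prev≈-16.464160; u=5/4·(-6.500141)+1/4·10.583977+2·(-16.464160)≈-38.407502; next y=1/10·10.500141+1/4·(-38.407502)≈-8.551861
n=13: y≈-8.551861, sp=4, e=sp−y≈12.551861; I≈23.135839, D=e−e_prev≈19.052003; u=5/4·12.551861+1/4·23.135839+2·19.052003≈59.577792; next y=1/10·(-8.551861)+1/4·59.577792≈14.039262
n=14: y≈14.039262, sp=4, e=sp−y≈-10.039262; I≈13.096577, D=e−e_prev≈-22.591123; u=5/4·(-10.039262)+1/4·13.096577+2·(-22.591123)≈-54.457179; next y=1/10·14.039262+1/4·(-54.457179)≈-12.210369

0 -1 -3.500 0.000
1 -1 1.313 -0.875
2 -1 -4.373 0.241
3 -1 2.132 -1.069
4 -1 -5.704 0.426
5 2 13.764 -1.383
6 2 -11.411 3.303
7 4 25.023 -2.522
8 4 -18.837 6.004
9 4 33.108 -4.109
10 4 -27.002 7.866
11 4 44.386 -5.964
12 4 -38.408 10.500
13 4 59.578 -8.552
14 4 -54.457 14.039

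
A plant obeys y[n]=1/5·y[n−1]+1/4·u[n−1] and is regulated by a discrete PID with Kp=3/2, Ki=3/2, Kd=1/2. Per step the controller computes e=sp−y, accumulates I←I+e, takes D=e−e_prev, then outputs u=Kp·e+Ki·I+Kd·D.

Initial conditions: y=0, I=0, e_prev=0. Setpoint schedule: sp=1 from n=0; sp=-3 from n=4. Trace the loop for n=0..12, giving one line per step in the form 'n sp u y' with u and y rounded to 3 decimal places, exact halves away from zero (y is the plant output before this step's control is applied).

(exact arithmetic carried between steps; '≈' marks a value shown rounded to 6 d.p. or computed from one; I and e_prev carry over from the previous line; the table rounds u and y to 3 d.p., halves away from zero)
n=0: y=0, sp=1, e=sp−y=1; I=1, D=e−e_prev=1; u=3/2·1+3/2·1+1/2·1=3.5; next y=1/5·0+1/4·3.5=0.875
n=1: y=0.875, sp=1, e=sp−y=0.125; I=1.125, D=e−e_prev=-0.875; u=3/2·0.125+3/2·1.125+1/2·(-0.875)=1.4375; next y=1/5·0.875+1/4·1.4375=0.534375
n=2: y=0.534375, sp=1, e=sp−y=0.465625; I=1.590625, D=e−e_prev=0.340625; u=3/2·0.465625+3/2·1.590625+1/2·0.340625≈3.254688; next y=1/5·0.534375+1/4·3.254688≈0.920547
n=3: y≈0.920547, sp=1, e=sp−y≈0.079453; I≈1.670078, D=e−e_prev≈-0.386172; u=3/2·0.079453+3/2·1.670078+1/2·(-0.386172)≈2.431211; next y=1/5·0.920547+1/4·2.431211≈0.791912
n=4: y≈0.791912, sp=-3, e=sp−y≈-3.791912; I≈-2.121834, D=e−e_prev≈-3.871365; u=3/2·(-3.791912)+3/2·(-2.121834)+1/2·(-3.871365)≈-10.806302; next y=1/5·0.791912+1/4·(-10.806302)≈-2.543193
n=5: y≈-2.543193, sp=-3, e=sp−y≈-0.456807; I≈-2.578641, D=e−e_prev≈3.335105; u=3/2·(-0.456807)+3/2·(-2.578641)+1/2·3.335105≈-2.885619; next y=1/5·(-2.543193)+1/4·(-2.885619)≈-1.230043
n=6: y≈-1.230043, sp=-3, e=sp−y≈-1.769957; I≈-4.348598, D=e−e_prev≈-1.313150; u=3/2·(-1.769957)+3/2·(-4.348598)+1/2·(-1.313150)≈-9.834406; next y=1/5·(-1.230043)+1/4·(-9.834406)≈-2.704610
n=7: y≈-2.704610, sp=-3, e=sp−y≈-0.295390; I≈-4.643987, D=e−e_prev≈1.474567; u=3/2·(-0.295390)+3/2·(-4.643987)+1/2·1.474567≈-6.671782; next y=1/5·(-2.704610)+1/4·(-6.671782)≈-2.208868
n=8: y≈-2.208868, sp=-3, e=sp−y≈-0.791132; I≈-5.435120, D=e−e_prev≈-0.495743; u=3/2·(-0.791132)+3/2·(-5.435120)+1/2·(-0.495743)≈-9.587249; next y=1/5·(-2.208868)+1/4·(-9.587249)≈-2.838586
n=9: y≈-2.838586, sp=-3, e=sp−y≈-0.161414; I≈-5.596534, D=e−e_prev≈0.629718; u=3/2·(-0.161414)+3/2·(-5.596534)+1/2·0.629718≈-8.322063; next y=1/5·(-2.838586)+1/4·(-8.322063)≈-2.648233
n=10: y≈-2.648233, sp=-3, e=sp−y≈-0.351767; I≈-5.948301, D=e−e_prev≈-0.190353; u=3/2·(-0.351767)+3/2·(-5.948301)+1/2·(-0.190353)≈-9.545279; next y=1/5·(-2.648233)+1/4·(-9.545279)≈-2.915966
n=11: y≈-2.915966, sp=-3, e=sp−y≈-0.084034; I≈-6.032335, D=e−e_prev≈0.267733; u=3/2·(-0.084034)+3/2·(-6.032335)+1/2·0.267733≈-9.040686; next y=1/5·(-2.915966)+1/4·(-9.040686)≈-2.843365
n=12: y≈-2.843365, sp=-3, e=sp−y≈-0.156635; I≈-6.188970, D=e−e_prev≈-0.072601; u=3/2·(-0.156635)+3/2·(-6.188970)+1/2·(-0.072601)≈-9.554709; next y=1/5·(-2.843365)+1/4·(-9.554709)≈-2.957350

0 1 3.500 0.000
1 1 1.438 0.875
2 1 3.255 0.534
3 1 2.431 0.921
4 -3 -10.806 0.792
5 -3 -2.886 -2.543
6 -3 -9.834 -1.230
7 -3 -6.672 -2.705
8 -3 -9.587 -2.209
9 -3 -8.322 -2.839
10 -3 -9.545 -2.648
11 -3 -9.041 -2.916
12 -3 -9.555 -2.843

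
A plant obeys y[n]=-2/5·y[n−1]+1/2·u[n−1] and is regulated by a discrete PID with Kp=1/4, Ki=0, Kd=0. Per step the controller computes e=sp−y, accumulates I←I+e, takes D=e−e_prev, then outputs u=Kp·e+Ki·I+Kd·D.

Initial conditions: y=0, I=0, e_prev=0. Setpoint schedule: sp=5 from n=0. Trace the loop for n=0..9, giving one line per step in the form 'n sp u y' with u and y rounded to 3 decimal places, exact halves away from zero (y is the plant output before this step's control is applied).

(exact arithmetic carried between steps; '≈' marks a value shown rounded to 6 d.p. or computed from one; I and e_prev carry over from the previous line; the table rounds u and y to 3 d.p., halves away from zero)
n=0: y=0, sp=5, e=sp−y=5; I=5, D=e−e_prev=5; u=1/4·5+0·5+0·5=1.25; next y=-2/5·0+1/2·1.25=0.625
n=1: y=0.625, sp=5, e=sp−y=4.375; I=9.375, D=e−e_prev=-0.625; u=1/4·4.375+0·9.375+0·(-0.625)=1.09375; next y=-2/5·0.625+1/2·1.09375=0.296875
n=2: y=0.296875, sp=5, e=sp−y=4.703125; I=14.078125, D=e−e_prev=0.328125; u=1/4·4.703125+0·14.078125+0·0.328125≈1.175781; next y=-2/5·0.296875+1/2·1.175781≈0.469141
n=3: y≈0.469141, sp=5, e=sp−y≈4.530859; I≈18.608984, D=e−e_prev≈-0.172266; u=1/4·4.530859+0·18.608984+0·(-0.172266)≈1.132715; next y=-2/5·0.469141+1/2·1.132715≈0.378701
n=4: y≈0.378701, sp=5, e=sp−y≈4.621299; I≈23.230283, D=e−e_prev≈0.090439; u=1/4·4.621299+0·23.230283+0·0.090439≈1.155325; next y=-2/5·0.378701+1/2·1.155325≈0.426182
n=5: y≈0.426182, sp=5, e=sp−y≈4.573818; I≈27.804101, D=e−e_prev≈-0.047481; u=1/4·4.573818+0·27.804101+0·(-0.047481)≈1.143455; next y=-2/5·0.426182+1/2·1.143455≈0.401255
n=6: y≈0.401255, sp=5, e=sp−y≈4.598745; I≈32.402847, D=e−e_prev≈0.024927; u=1/4·4.598745+0·32.402847+0·0.024927≈1.149686; next y=-2/5·0.401255+1/2·1.149686≈0.414341
n=7: y≈0.414341, sp=5, e=sp−y≈4.585659; I≈36.988505, D=e−e_prev≈-0.013087; u=1/4·4.585659+0·36.988505+0·(-0.013087)≈1.146415; next y=-2/5·0.414341+1/2·1.146415≈0.407471
n=8: y≈0.407471, sp=5, e=sp−y≈4.592529; I≈41.581035, D=e−e_prev≈0.006871; u=1/4·4.592529+0·41.581035+0·0.006871≈1.148132; next y=-2/5·0.407471+1/2·1.148132≈0.411078
n=9: y≈0.411078, sp=5, e=sp−y≈4.588922; I≈46.169957, D=e−e_prev≈-0.003607; u=1/4·4.588922+0·46.169957+0·(-0.003607)≈1.147231; next y=-2/5·0.411078+1/2·1.147231≈0.409184

0 5 1.250 0.000
1 5 1.094 0.625
2 5 1.176 0.297
3 5 1.133 0.469
4 5 1.155 0.379
5 5 1.143 0.426
6 5 1.150 0.401
7 5 1.146 0.414
8 5 1.148 0.407
9 5 1.147 0.411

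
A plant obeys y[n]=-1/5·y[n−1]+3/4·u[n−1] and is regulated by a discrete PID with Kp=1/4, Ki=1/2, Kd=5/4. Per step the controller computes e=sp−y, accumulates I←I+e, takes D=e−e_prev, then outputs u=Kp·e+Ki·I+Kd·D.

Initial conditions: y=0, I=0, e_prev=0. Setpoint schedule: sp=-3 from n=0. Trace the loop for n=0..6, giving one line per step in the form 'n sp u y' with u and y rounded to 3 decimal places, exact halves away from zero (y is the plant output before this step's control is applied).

0 -3 -6.000 0.000
1 -3 5.250 -4.500
2 -3 -18.300 4.838
3 -3 28.513 -14.693
4 -3 -68.085 24.323
5 -3 127.527 -55.928
6 -3 -271.842 106.831

(exact arithmetic carried between steps; '≈' marks a value shown rounded to 6 d.p. or computed from one; I and e_prev carry over from the previous line; the table rounds u and y to 3 d.p., halves away from zero)
n=0: y=0, sp=-3, e=sp−y=-3; I=-3, D=e−e_prev=-3; u=1/4·(-3)+1/2·(-3)+5/4·(-3)=-6; next y=-1/5·0+3/4·(-6)=-4.5
n=1: y=-4.5, sp=-3, e=sp−y=1.5; I=-1.5, D=e−e_prev=4.5; u=1/4·1.5+1/2·(-1.5)+5/4·4.5=5.25; next y=-1/5·(-4.5)+3/4·5.25=4.8375
n=2: y=4.8375, sp=-3, e=sp−y=-7.8375; I=-9.3375, D=e−e_prev=-9.3375; u=1/4·(-7.8375)+1/2·(-9.3375)+5/4·(-9.3375)=-18.3; next y=-1/5·4.8375+3/4·(-18.3)=-14.6925
n=3: y=-14.6925, sp=-3, e=sp−y=11.6925; I=2.355, D=e−e_prev=19.53; u=1/4·11.6925+1/2·2.355+5/4·19.53=28.513125; next y=-1/5·(-14.6925)+3/4·28.513125≈24.323344
n=4: y≈24.323344, sp=-3, e=sp−y≈-27.323344; I≈-24.968344, D=e−e_prev≈-39.015844; u=1/4·(-27.323344)+1/2·(-24.968344)+5/4·(-39.015844)≈-68.084813; next y=-1/5·24.323344+3/4·(-68.084813)≈-55.928278
n=5: y≈-55.928278, sp=-3, e=sp−y≈52.928278; I≈27.959934, D=e−e_prev≈80.251622; u=1/4·52.928278+1/2·27.959934+5/4·80.251622≈127.526564; next y=-1/5·(-55.928278)+3/4·127.526564≈106.830579
n=6: y≈106.830579, sp=-3, e=sp−y≈-109.830579; I≈-81.870644, D=e−e_prev≈-162.758857; u=1/4·(-109.830579)+1/2·(-81.870644)+5/4·(-162.758857)≈-271.841538; next y=-1/5·106.830579+3/4·(-271.841538)≈-225.247269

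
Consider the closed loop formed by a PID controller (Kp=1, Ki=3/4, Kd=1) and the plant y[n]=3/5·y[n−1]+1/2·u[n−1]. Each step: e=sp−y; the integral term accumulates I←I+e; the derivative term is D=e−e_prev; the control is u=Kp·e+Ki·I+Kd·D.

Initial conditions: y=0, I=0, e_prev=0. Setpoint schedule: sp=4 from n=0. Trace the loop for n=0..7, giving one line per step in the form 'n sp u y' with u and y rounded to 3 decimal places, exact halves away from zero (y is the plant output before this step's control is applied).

0 4 11.000 0.000
1 4 -5.125 5.500
2 4 12.347 0.738
3 4 -6.134 6.616
4 4 13.494 0.902
5 4 -7.458 7.289
6 4 14.734 0.644
7 4 -8.944 7.754

(exact arithmetic carried between steps; '≈' marks a value shown rounded to 6 d.p. or computed from one; I and e_prev carry over from the previous line; the table rounds u and y to 3 d.p., halves away from zero)
n=0: y=0, sp=4, e=sp−y=4; I=4, D=e−e_prev=4; u=1·4+3/4·4+1·4=11; next y=3/5·0+1/2·11=5.5
n=1: y=5.5, sp=4, e=sp−y=-1.5; I=2.5, D=e−e_prev=-5.5; u=1·(-1.5)+3/4·2.5+1·(-5.5)=-5.125; next y=3/5·5.5+1/2·(-5.125)=0.7375
n=2: y=0.7375, sp=4, e=sp−y=3.2625; I=5.7625, D=e−e_prev=4.7625; u=1·3.2625+3/4·5.7625+1·4.7625=12.346875; next y=3/5·0.7375+1/2·12.346875≈6.615938
n=3: y≈6.615938, sp=4, e=sp−y≈-2.615938; I≈3.146563, D=e−e_prev≈-5.878438; u=1·(-2.615938)+3/4·3.146563+1·(-5.878438)≈-6.134453; next y=3/5·6.615938+1/2·(-6.134453)≈0.902336
n=4: y≈0.902336, sp=4, e=sp−y≈3.097664; I≈6.244227, D=e−e_prev≈5.713602; u=1·3.097664+3/4·6.244227+1·5.713602≈13.494436; next y=3/5·0.902336+1/2·13.494436≈7.288619
n=5: y≈7.288619, sp=4, e=sp−y≈-3.288619; I≈2.955607, D=e−e_prev≈-6.386283; u=1·(-3.288619)+3/4·2.955607+1·(-6.386283)≈-7.458197; next y=3/5·7.288619+1/2·(-7.458197)≈0.644073
n=6: y≈0.644073, sp=4, e=sp−y≈3.355927; I≈6.311534, D=e−e_prev≈6.644546; u=1·3.355927+3/4·6.311534+1·6.644546≈14.734124; next y=3/5·0.644073+1/2·14.734124≈7.753506
n=7: y≈7.753506, sp=4, e=sp−y≈-3.753506; I≈2.558028, D=e−e_prev≈-7.109433; u=1·(-3.753506)+3/4·2.558028+1·(-7.109433)≈-8.944417; next y=3/5·7.753506+1/2·(-8.944417)≈0.179895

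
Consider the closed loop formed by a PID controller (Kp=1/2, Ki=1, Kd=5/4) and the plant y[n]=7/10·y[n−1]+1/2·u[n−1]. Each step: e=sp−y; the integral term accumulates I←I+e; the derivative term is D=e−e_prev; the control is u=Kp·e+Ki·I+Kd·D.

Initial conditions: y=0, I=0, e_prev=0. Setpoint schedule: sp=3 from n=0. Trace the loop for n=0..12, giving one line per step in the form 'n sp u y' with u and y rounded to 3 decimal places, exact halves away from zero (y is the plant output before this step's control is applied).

0 3 8.250 0.000
1 3 -3.844 4.125
2 3 8.876 0.966
3 3 -4.447 5.114
4 3 8.958 1.356
5 3 -5.293 5.428
6 3 9.125 1.153
7 3 -5.968 5.370
8 3 9.569 0.775
9 3 -6.467 5.327
10 3 10.183 0.495
11 3 -6.945 5.438
12 3 10.831 0.334

(exact arithmetic carried between steps; '≈' marks a value shown rounded to 6 d.p. or computed from one; I and e_prev carry over from the previous line; the table rounds u and y to 3 d.p., halves away from zero)
n=0: y=0, sp=3, e=sp−y=3; I=3, D=e−e_prev=3; u=1/2·3+1·3+5/4·3=8.25; next y=7/10·0+1/2·8.25=4.125
n=1: y=4.125, sp=3, e=sp−y=-1.125; I=1.875, D=e−e_prev=-4.125; u=1/2·(-1.125)+1·1.875+5/4·(-4.125)=-3.84375; next y=7/10·4.125+1/2·(-3.84375)=0.965625
n=2: y=0.965625, sp=3, e=sp−y=2.034375; I=3.909375, D=e−e_prev=3.159375; u=1/2·2.034375+1·3.909375+5/4·3.159375≈8.875781; next y=7/10·0.965625+1/2·8.875781≈5.113828
n=3: y≈5.113828, sp=3, e=sp−y≈-2.113828; I≈1.795547, D=e−e_prev≈-4.148203; u=1/2·(-2.113828)+1·1.795547+5/4·(-4.148203)≈-4.446621; next y=7/10·5.113828+1/2·(-4.446621)≈1.356369
n=4: y≈1.356369, sp=3, e=sp−y≈1.643631; I≈3.439178, D=e−e_prev≈3.757459; u=1/2·1.643631+1·3.439178+5/4·3.757459≈8.957817; next y=7/10·1.356369+1/2·8.957817≈5.428367
n=5: y≈5.428367, sp=3, e=sp−y≈-2.428367; I≈1.010811, D=e−e_prev≈-4.071998; u=1/2·(-2.428367)+1·1.010811+5/4·(-4.071998)≈-5.293370; next y=7/10·5.428367+1/2·(-5.293370)≈1.153172
n=6: y≈1.153172, sp=3, e=sp−y≈1.846828; I≈2.857639, D=e−e_prev≈4.275195; u=1/2·1.846828+1·2.857639+5/4·4.275195≈9.125047; next y=7/10·1.153172+1/2·9.125047≈5.369744
n=7: y≈5.369744, sp=3, e=sp−y≈-2.369744; I≈0.487895, D=e−e_prev≈-4.216572; u=1/2·(-2.369744)+1·0.487895+5/4·(-4.216572)≈-5.967691; next y=7/10·5.369744+1/2·(-5.967691)≈0.774975
n=8: y≈0.774975, sp=3, e=sp−y≈2.225025; I≈2.712920, D=e−e_prev≈4.594769; u=1/2·2.225025+1·2.712920+5/4·4.594769≈9.568894; next y=7/10·0.774975+1/2·9.568894≈5.326929
n=9: y≈5.326929, sp=3, e=sp−y≈-2.326929; I≈0.385991, D=e−e_prev≈-4.551954; u=1/2·(-2.326929)+1·0.385991+5/4·(-4.551954)≈-6.467417; next y=7/10·5.326929+1/2·(-6.467417)≈0.495142
n=10: y≈0.495142, sp=3, e=sp−y≈2.504858; I≈2.890849, D=e−e_prev≈4.831787; u=1/2·2.504858+1·2.890849+5/4·4.831787≈10.183012; next y=7/10·0.495142+1/2·10.183012≈5.438105
n=11: y≈5.438105, sp=3, e=sp−y≈-2.438105; I≈0.452743, D=e−e_prev≈-4.942963; u=1/2·(-2.438105)+1·0.452743+5/4·(-4.942963)≈-6.945013; next y=7/10·5.438105+1/2·(-6.945013)≈0.334167
n=12: y≈0.334167, sp=3, e=sp−y≈2.665833; I≈3.118576, D=e−e_prev≈5.103938; u=1/2·2.665833+1·3.118576+5/4·5.103938≈10.831415; next y=7/10·0.334167+1/2·10.831415≈5.649625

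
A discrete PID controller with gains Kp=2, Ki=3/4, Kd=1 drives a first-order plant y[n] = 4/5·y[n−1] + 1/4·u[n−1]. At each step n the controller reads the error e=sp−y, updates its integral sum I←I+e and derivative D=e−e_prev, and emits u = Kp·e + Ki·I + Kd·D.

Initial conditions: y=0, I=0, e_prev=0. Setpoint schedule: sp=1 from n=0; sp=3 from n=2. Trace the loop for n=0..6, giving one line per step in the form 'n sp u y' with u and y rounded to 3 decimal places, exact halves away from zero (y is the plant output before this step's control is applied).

0 1 3.750 0.000
1 1 -0.016 0.938
2 3 9.187 0.746
3 3 0.633 2.894
4 3 4.437 2.473
5 3 2.107 3.088
6 3 2.996 2.997

(exact arithmetic carried between steps; '≈' marks a value shown rounded to 6 d.p. or computed from one; I and e_prev carry over from the previous line; the table rounds u and y to 3 d.p., halves away from zero)
n=0: y=0, sp=1, e=sp−y=1; I=1, D=e−e_prev=1; u=2·1+3/4·1+1·1=3.75; next y=4/5·0+1/4·3.75=0.9375
n=1: y=0.9375, sp=1, e=sp−y=0.0625; I=1.0625, D=e−e_prev=-0.9375; u=2·0.0625+3/4·1.0625+1·(-0.9375)=-0.015625; next y=4/5·0.9375+1/4·(-0.015625)≈0.746094
n=2: y≈0.746094, sp=3, e=sp−y≈2.253906; I≈3.316406, D=e−e_prev≈2.191406; u=2·2.253906+3/4·3.316406+1·2.191406≈9.186523; next y=4/5·0.746094+1/4·9.186523≈2.893506
n=3: y≈2.893506, sp=3, e=sp−y≈0.106494; I≈3.422900, D=e−e_prev≈-2.147412; u=2·0.106494+3/4·3.422900+1·(-2.147412)≈0.632751; next y=4/5·2.893506+1/4·0.632751≈2.472993
n=4: y≈2.472993, sp=3, e=sp−y≈0.527007; I≈3.949908, D=e−e_prev≈0.420513; u=2·0.527007+3/4·3.949908+1·0.420513≈4.436959; next y=4/5·2.472993+1/4·4.436959≈3.087634
n=5: y≈3.087634, sp=3, e=sp−y≈-0.087634; I≈3.862274, D=e−e_prev≈-0.614641; u=2·(-0.087634)+3/4·3.862274+1·(-0.614641)≈2.106797; next y=4/5·3.087634+1/4·2.106797≈2.996806
n=6: y≈2.996806, sp=3, e=sp−y≈0.003194; I≈3.865468, D=e−e_prev≈0.090828; u=2·0.003194+3/4·3.865468+1·0.090828≈2.996316; next y=4/5·2.996806+1/4·2.996316≈3.146524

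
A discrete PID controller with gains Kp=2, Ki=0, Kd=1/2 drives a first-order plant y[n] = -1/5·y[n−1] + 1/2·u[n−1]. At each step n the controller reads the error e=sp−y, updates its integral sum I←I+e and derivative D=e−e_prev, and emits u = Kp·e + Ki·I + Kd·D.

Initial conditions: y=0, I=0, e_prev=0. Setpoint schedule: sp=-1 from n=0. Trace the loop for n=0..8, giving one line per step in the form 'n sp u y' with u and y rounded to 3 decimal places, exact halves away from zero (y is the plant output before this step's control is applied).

0 -1 -2.500 0.000
1 -1 1.125 -1.250
2 -1 -4.656 0.813
3 -1 4.633 -2.491
4 -1 -10.282 2.815
5 -1 13.667 -5.704
6 -1 -24.787 7.974
7 -1 36.958 -13.988
8 -1 -62.185 21.277

(exact arithmetic carried between steps; '≈' marks a value shown rounded to 6 d.p. or computed from one; I and e_prev carry over from the previous line; the table rounds u and y to 3 d.p., halves away from zero)
n=0: y=0, sp=-1, e=sp−y=-1; I=-1, D=e−e_prev=-1; u=2·(-1)+0·(-1)+1/2·(-1)=-2.5; next y=-1/5·0+1/2·(-2.5)=-1.25
n=1: y=-1.25, sp=-1, e=sp−y=0.25; I=-0.75, D=e−e_prev=1.25; u=2·0.25+0·(-0.75)+1/2·1.25=1.125; next y=-1/5·(-1.25)+1/2·1.125=0.8125
n=2: y=0.8125, sp=-1, e=sp−y=-1.8125; I=-2.5625, D=e−e_prev=-2.0625; u=2·(-1.8125)+0·(-2.5625)+1/2·(-2.0625)=-4.65625; next y=-1/5·0.8125+1/2·(-4.65625)=-2.490625
n=3: y=-2.490625, sp=-1, e=sp−y=1.490625; I=-1.071875, D=e−e_prev=3.303125; u=2·1.490625+0·(-1.071875)+1/2·3.303125≈4.632813; next y=-1/5·(-2.490625)+1/2·4.632813≈2.814531
n=4: y≈2.814531, sp=-1, e=sp−y≈-3.814531; I≈-4.886406, D=e−e_prev≈-5.305156; u=2·(-3.814531)+0·(-4.886406)+1/2·(-5.305156)≈-10.281641; next y=-1/5·2.814531+1/2·(-10.281641)≈-5.703727
n=5: y≈-5.703727, sp=-1, e=sp−y≈4.703727; I≈-0.182680, D=e−e_prev≈8.518258; u=2·4.703727+0·(-0.182680)+1/2·8.518258≈13.666582; next y=-1/5·(-5.703727)+1/2·13.666582≈7.974036
n=6: y≈7.974036, sp=-1, e=sp−y≈-8.974036; I≈-9.156716, D=e−e_prev≈-13.677763; u=2·(-8.974036)+0·(-9.156716)+1/2·(-13.677763)≈-24.786954; next y=-1/5·7.974036+1/2·(-24.786954)≈-13.988284
n=7: y≈-13.988284, sp=-1, e=sp−y≈12.988284; I≈3.831568, D=e−e_prev≈21.962321; u=2·12.988284+0·3.831568+1/2·21.962321≈36.957729; next y=-1/5·(-13.988284)+1/2·36.957729≈21.276521
n=8: y≈21.276521, sp=-1, e=sp−y≈-22.276521; I≈-18.444953, D=e−e_prev≈-35.264806; u=2·(-22.276521)+0·(-18.444953)+1/2·(-35.264806)≈-62.185446; next y=-1/5·21.276521+1/2·(-62.185446)≈-35.348027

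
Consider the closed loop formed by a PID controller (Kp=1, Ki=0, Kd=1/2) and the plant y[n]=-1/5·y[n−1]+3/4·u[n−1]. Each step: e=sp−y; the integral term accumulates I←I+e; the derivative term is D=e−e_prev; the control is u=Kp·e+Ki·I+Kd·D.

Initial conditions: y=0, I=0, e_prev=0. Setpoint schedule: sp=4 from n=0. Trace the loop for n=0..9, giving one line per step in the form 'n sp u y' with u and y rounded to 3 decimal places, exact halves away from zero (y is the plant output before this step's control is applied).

(exact arithmetic carried between steps; '≈' marks a value shown rounded to 6 d.p. or computed from one; I and e_prev carry over from the previous line; the table rounds u and y to 3 d.p., halves away from zero)
n=0: y=0, sp=4, e=sp−y=4; I=4, D=e−e_prev=4; u=1·4+0·4+1/2·4=6; next y=-1/5·0+3/4·6=4.5
n=1: y=4.5, sp=4, e=sp−y=-0.5; I=3.5, D=e−e_prev=-4.5; u=1·(-0.5)+0·3.5+1/2·(-4.5)=-2.75; next y=-1/5·4.5+3/4·(-2.75)=-2.9625
n=2: y=-2.9625, sp=4, e=sp−y=6.9625; I=10.4625, D=e−e_prev=7.4625; u=1·6.9625+0·10.4625+1/2·7.4625=10.69375; next y=-1/5·(-2.9625)+3/4·10.69375≈8.612813
n=3: y≈8.612813, sp=4, e=sp−y≈-4.612813; I≈5.849688, D=e−e_prev≈-11.575313; u=1·(-4.612813)+0·5.849688+1/2·(-11.575313)≈-10.400469; next y=-1/5·8.612813+3/4·(-10.400469)≈-9.522914
n=4: y≈-9.522914, sp=4, e=sp−y≈13.522914; I≈19.372602, D=e−e_prev≈18.135727; u=1·13.522914+0·19.372602+1/2·18.135727≈22.590777; next y=-1/5·(-9.522914)+3/4·22.590777≈18.847666
n=5: y≈18.847666, sp=4, e=sp−y≈-14.847666; I≈4.524936, D=e−e_prev≈-28.370580; u=1·(-14.847666)+0·4.524936+1/2·(-28.370580)≈-29.032956; next y=-1/5·18.847666+3/4·(-29.032956)≈-25.544250
n=6: y≈-25.544250, sp=4, e=sp−y≈29.544250; I≈34.069186, D=e−e_prev≈44.391916; u=1·29.544250+0·34.069186+1/2·44.391916≈51.740208; next y=-1/5·(-25.544250)+3/4·51.740208≈43.914006
n=7: y≈43.914006, sp=4, e=sp−y≈-39.914006; I≈-5.844820, D=e−e_prev≈-69.458256; u=1·(-39.914006)+0·(-5.844820)+1/2·(-69.458256)≈-74.643134; next y=-1/5·43.914006+3/4·(-74.643134)≈-64.765152
n=8: y≈-64.765152, sp=4, e=sp−y≈68.765152; I≈62.920331, D=e−e_prev≈108.679157; u=1·68.765152+0·62.920331+1/2·108.679157≈123.104730; next y=-1/5·(-64.765152)+3/4·123.104730≈105.281578
n=9: y≈105.281578, sp=4, e=sp−y≈-101.281578; I≈-38.361247, D=e−e_prev≈-170.046730; u=1·(-101.281578)+0·(-38.361247)+1/2·(-170.046730)≈-186.304943; next y=-1/5·105.281578+3/4·(-186.304943)≈-160.785023

0 4 6.000 0.000
1 4 -2.750 4.500
2 4 10.694 -2.963
3 4 -10.400 8.613
4 4 22.591 -9.523
5 4 -29.033 18.848
6 4 51.740 -25.544
7 4 -74.643 43.914
8 4 123.105 -64.765
9 4 -186.305 105.282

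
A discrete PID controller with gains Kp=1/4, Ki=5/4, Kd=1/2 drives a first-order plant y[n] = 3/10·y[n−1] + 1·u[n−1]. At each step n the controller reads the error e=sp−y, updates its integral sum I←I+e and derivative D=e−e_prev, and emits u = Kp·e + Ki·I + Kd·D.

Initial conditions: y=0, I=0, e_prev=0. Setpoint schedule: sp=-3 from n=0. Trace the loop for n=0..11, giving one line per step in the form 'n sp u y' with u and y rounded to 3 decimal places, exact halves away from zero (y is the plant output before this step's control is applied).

0 -3 -6.000 0.000
1 -3 3.750 -6.000
2 -3 -11.400 1.950
3 -3 11.918 -10.815
4 -3 -23.672 8.673
5 -3 30.967 -21.070
6 -3 -52.749 24.646
7 -3 75.555 -45.356
8 -3 -121.109 61.948
9 -3 180.303 -102.524
10 -3 -281.667 149.545
11 -3 426.384 -236.804

(exact arithmetic carried between steps; '≈' marks a value shown rounded to 6 d.p. or computed from one; I and e_prev carry over from the previous line; the table rounds u and y to 3 d.p., halves away from zero)
n=0: y=0, sp=-3, e=sp−y=-3; I=-3, D=e−e_prev=-3; u=1/4·(-3)+5/4·(-3)+1/2·(-3)=-6; next y=3/10·0+1·(-6)=-6
n=1: y=-6, sp=-3, e=sp−y=3; I=0, D=e−e_prev=6; u=1/4·3+5/4·0+1/2·6=3.75; next y=3/10·(-6)+1·3.75=1.95
n=2: y=1.95, sp=-3, e=sp−y=-4.95; I=-4.95, D=e−e_prev=-7.95; u=1/4·(-4.95)+5/4·(-4.95)+1/2·(-7.95)=-11.4; next y=3/10·1.95+1·(-11.4)=-10.815
n=3: y=-10.815, sp=-3, e=sp−y=7.815; I=2.865, D=e−e_prev=12.765; u=1/4·7.815+5/4·2.865+1/2·12.765=11.9175; next y=3/10·(-10.815)+1·11.9175=8.673
n=4: y=8.673, sp=-3, e=sp−y=-11.673; I=-8.808, D=e−e_prev=-19.488; u=1/4·(-11.673)+5/4·(-8.808)+1/2·(-19.488)=-23.67225; next y=3/10·8.673+1·(-23.67225)=-21.07035
n=5: y=-21.07035, sp=-3, e=sp−y=18.07035; I=9.26235, D=e−e_prev=29.74335; u=1/4·18.07035+5/4·9.26235+1/2·29.74335=30.9672; next y=3/10·(-21.07035)+1·30.9672=24.646095
n=6: y=24.646095, sp=-3, e=sp−y=-27.646095; I=-18.383745, D=e−e_prev=-45.716445; u=1/4·(-27.646095)+5/4·(-18.383745)+1/2·(-45.716445)≈-52.749428; next y=3/10·24.646095+1·(-52.749428)≈-45.355599
n=7: y=-45.355599, sp=-3, e=sp−y=42.355599; I=23.971854, D=e−e_prev=70.001694; u=1/4·42.355599+5/4·23.971854+1/2·70.001694≈75.554564; next y=3/10·(-45.355599)+1·75.554564≈61.947885
n=8: y≈61.947885, sp=-3, e=sp−y≈-64.947885; I≈-40.976031, D=e−e_prev≈-107.303484; u=1/4·(-64.947885)+5/4·(-40.976031)+1/2·(-107.303484)≈-121.108751; next y=3/10·61.947885+1·(-121.108751)≈-102.524386
n=9: y≈-102.524386, sp=-3, e=sp−y≈99.524386; I≈58.548355, D=e−e_prev≈164.472270; u=1/4·99.524386+5/4·58.548355+1/2·164.472270≈180.302676; next y=3/10·(-102.524386)+1·180.302676≈149.545360
n=10: y≈149.545360, sp=-3, e=sp−y≈-152.545360; I≈-93.997005, D=e−e_prev≈-252.069746; u=1/4·(-152.545360)+5/4·(-93.997005)+1/2·(-252.069746)≈-281.667469; next y=3/10·149.545360+1·(-281.667469)≈-236.803861
n=11: y≈-236.803861, sp=-3, e=sp−y≈233.803861; I≈139.806856, D=e−e_prev≈386.349220; u=1/4·233.803861+5/4·139.806856+1/2·386.349220≈426.384145; next y=3/10·(-236.803861)+1·426.384145≈355.342987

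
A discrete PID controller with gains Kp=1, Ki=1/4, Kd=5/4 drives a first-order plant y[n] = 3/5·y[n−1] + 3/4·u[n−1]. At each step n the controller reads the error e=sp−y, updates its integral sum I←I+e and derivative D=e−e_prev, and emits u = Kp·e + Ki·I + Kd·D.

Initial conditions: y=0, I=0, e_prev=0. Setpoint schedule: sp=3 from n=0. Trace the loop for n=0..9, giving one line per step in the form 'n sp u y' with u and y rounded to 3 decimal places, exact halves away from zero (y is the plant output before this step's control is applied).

0 3 7.500 0.000
1 3 -9.563 5.625
2 3 20.367 -3.797
3 3 -31.696 12.997
4 3 59.225 -15.974
5 3 -99.266 34.834
6 3 177.244 -53.549
7 3 -304.979 100.803
8 3 536.150 -168.252
9 3 -930.890 301.161

(exact arithmetic carried between steps; '≈' marks a value shown rounded to 6 d.p. or computed from one; I and e_prev carry over from the previous line; the table rounds u and y to 3 d.p., halves away from zero)
n=0: y=0, sp=3, e=sp−y=3; I=3, D=e−e_prev=3; u=1·3+1/4·3+5/4·3=7.5; next y=3/5·0+3/4·7.5=5.625
n=1: y=5.625, sp=3, e=sp−y=-2.625; I=0.375, D=e−e_prev=-5.625; u=1·(-2.625)+1/4·0.375+5/4·(-5.625)=-9.5625; next y=3/5·5.625+3/4·(-9.5625)=-3.796875
n=2: y=-3.796875, sp=3, e=sp−y=6.796875; I=7.171875, D=e−e_prev=9.421875; u=1·6.796875+1/4·7.171875+5/4·9.421875≈20.367188; next y=3/5·(-3.796875)+3/4·20.367188≈12.997266
n=3: y≈12.997266, sp=3, e=sp−y≈-9.997266; I≈-2.825391, D=e−e_prev≈-16.794141; u=1·(-9.997266)+1/4·(-2.825391)+5/4·(-16.794141)≈-31.696289; next y=3/5·12.997266+3/4·(-31.696289)≈-15.973857
n=4: y≈-15.973857, sp=3, e=sp−y≈18.973857; I≈16.148467, D=e−e_prev≈28.971123; u=1·18.973857+1/4·16.148467+5/4·28.971123≈59.224878; next y=3/5·(-15.973857)+3/4·59.224878≈34.834344
n=5: y≈34.834344, sp=3, e=sp−y≈-31.834344; I≈-15.685877, D=e−e_prev≈-50.808201; u=1·(-31.834344)+1/4·(-15.685877)+5/4·(-50.808201)≈-99.266065; next y=3/5·34.834344+3/4·(-99.266065)≈-53.548942
n=6: y≈-53.548942, sp=3, e=sp−y≈56.548942; I≈40.863065, D=e−e_prev≈88.383286; u=1·56.548942+1/4·40.863065+5/4·88.383286≈177.243817; next y=3/5·(-53.548942)+3/4·177.243817≈100.803497
n=7: y≈100.803497, sp=3, e=sp−y≈-97.803497; I≈-56.940432, D=e−e_prev≈-154.352439; u=1·(-97.803497)+1/4·(-56.940432)+5/4·(-154.352439)≈-304.979154; next y=3/5·100.803497+3/4·(-304.979154)≈-168.252268
n=8: y≈-168.252268, sp=3, e=sp−y≈171.252268; I≈114.311836, D=e−e_prev≈269.055765; u=1·171.252268+1/4·114.311836+5/4·269.055765≈536.149932; next y=3/5·(-168.252268)+3/4·536.149932≈301.161089
n=9: y≈301.161089, sp=3, e=sp−y≈-298.161089; I≈-183.849253, D=e−e_prev≈-469.413356; u=1·(-298.161089)+1/4·(-183.849253)+5/4·(-469.413356)≈-930.890097; next y=3/5·301.161089+3/4·(-930.890097)≈-517.470920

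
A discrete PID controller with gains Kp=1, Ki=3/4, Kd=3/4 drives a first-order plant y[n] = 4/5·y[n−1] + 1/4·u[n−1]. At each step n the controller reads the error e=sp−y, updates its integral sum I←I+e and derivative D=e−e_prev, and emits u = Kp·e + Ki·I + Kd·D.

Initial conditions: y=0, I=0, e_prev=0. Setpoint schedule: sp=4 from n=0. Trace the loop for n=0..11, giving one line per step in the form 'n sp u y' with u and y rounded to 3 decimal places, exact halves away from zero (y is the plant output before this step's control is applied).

0 4 10.000 0.000
1 4 3.750 2.500
2 4 5.656 2.938
3 4 4.715 3.764
4 4 4.447 4.190
5 4 3.940 4.464
6 4 3.567 4.556
7 4 3.268 4.536
8 4 3.077 4.446
9 4 2.974 4.326
10 4 2.944 4.204
11 4 2.962 4.099

(exact arithmetic carried between steps; '≈' marks a value shown rounded to 6 d.p. or computed from one; I and e_prev carry over from the previous line; the table rounds u and y to 3 d.p., halves away from zero)
n=0: y=0, sp=4, e=sp−y=4; I=4, D=e−e_prev=4; u=1·4+3/4·4+3/4·4=10; next y=4/5·0+1/4·10=2.5
n=1: y=2.5, sp=4, e=sp−y=1.5; I=5.5, D=e−e_prev=-2.5; u=1·1.5+3/4·5.5+3/4·(-2.5)=3.75; next y=4/5·2.5+1/4·3.75=2.9375
n=2: y=2.9375, sp=4, e=sp−y=1.0625; I=6.5625, D=e−e_prev=-0.4375; u=1·1.0625+3/4·6.5625+3/4·(-0.4375)=5.65625; next y=4/5·2.9375+1/4·5.65625≈3.764063
n=3: y≈3.764063, sp=4, e=sp−y≈0.235938; I≈6.798438, D=e−e_prev≈-0.826563; u=1·0.235938+3/4·6.798438+3/4·(-0.826563)≈4.714844; next y=4/5·3.764063+1/4·4.714844≈4.189961
n=4: y≈4.189961, sp=4, e=sp−y≈-0.189961; I≈6.608477, D=e−e_prev≈-0.425898; u=1·(-0.189961)+3/4·6.608477+3/4·(-0.425898)≈4.446973; next y=4/5·4.189961+1/4·4.446973≈4.463712
n=5: y≈4.463712, sp=4, e=sp−y≈-0.463712; I≈6.144765, D=e−e_prev≈-0.273751; u=1·(-0.463712)+3/4·6.144765+3/4·(-0.273751)≈3.939548; next y=4/5·4.463712+1/4·3.939548≈4.555857
n=6: y≈4.555857, sp=4, e=sp−y≈-0.555857; I≈5.588908, D=e−e_prev≈-0.092145; u=1·(-0.555857)+3/4·5.588908+3/4·(-0.092145)≈3.566716; next y=4/5·4.555857+1/4·3.566716≈4.536364
n=7: y≈4.536364, sp=4, e=sp−y≈-0.536364; I≈5.052544, D=e−e_prev≈0.019492; u=1·(-0.536364)+3/4·5.052544+3/4·0.019492≈3.267663; next y=4/5·4.536364+1/4·3.267663≈4.446007
n=8: y≈4.446007, sp=4, e=sp−y≈-0.446007; I≈4.606537, D=e−e_prev≈0.090357; u=1·(-0.446007)+3/4·4.606537+3/4·0.090357≈3.076663; next y=4/5·4.446007+1/4·3.076663≈4.325972
n=9: y≈4.325972, sp=4, e=sp−y≈-0.325972; I≈4.280565, D=e−e_prev≈0.120036; u=1·(-0.325972)+3/4·4.280565+3/4·0.120036≈2.974479; next y=4/5·4.325972+1/4·2.974479≈4.204397
n=10: y≈4.204397, sp=4, e=sp−y≈-0.204397; I≈4.076168, D=e−e_prev≈0.121575; u=1·(-0.204397)+3/4·4.076168+3/4·0.121575≈2.943910; next y=4/5·4.204397+1/4·2.943910≈4.099495
n=11: y≈4.099495, sp=4, e=sp−y≈-0.099495; I≈3.976673, D=e−e_prev≈0.104902; u=1·(-0.099495)+3/4·3.976673+3/4·0.104902≈2.961686; next y=4/5·4.099495+1/4·2.961686≈4.020018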